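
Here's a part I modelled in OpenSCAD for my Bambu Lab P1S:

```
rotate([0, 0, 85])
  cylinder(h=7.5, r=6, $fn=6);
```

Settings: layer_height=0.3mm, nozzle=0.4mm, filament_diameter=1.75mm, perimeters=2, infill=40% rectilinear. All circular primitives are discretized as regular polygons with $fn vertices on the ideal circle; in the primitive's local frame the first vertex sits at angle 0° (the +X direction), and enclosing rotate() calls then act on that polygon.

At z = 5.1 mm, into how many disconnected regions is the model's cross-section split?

1

At z = 5.1 mm: the r=6 cylinder contributes a regular 6-gon of circumradius 6; (whole slice rotated 85° about Z — lengths, areas and connectivity unchanged). The result has 1 disconnected region.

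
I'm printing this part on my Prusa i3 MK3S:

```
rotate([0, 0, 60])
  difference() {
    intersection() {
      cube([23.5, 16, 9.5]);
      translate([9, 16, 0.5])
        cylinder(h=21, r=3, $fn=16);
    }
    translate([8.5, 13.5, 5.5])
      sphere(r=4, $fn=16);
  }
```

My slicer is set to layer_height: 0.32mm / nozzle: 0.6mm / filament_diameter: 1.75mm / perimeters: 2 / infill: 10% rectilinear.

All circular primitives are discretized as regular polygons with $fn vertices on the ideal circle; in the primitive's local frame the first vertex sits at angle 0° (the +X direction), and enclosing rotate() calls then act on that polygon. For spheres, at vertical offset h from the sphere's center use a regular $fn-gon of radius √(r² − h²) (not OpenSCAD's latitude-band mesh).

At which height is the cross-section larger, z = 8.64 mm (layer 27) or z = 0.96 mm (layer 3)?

Layer 27 (z = 8.64): the 23.5×16 cube contributes its full rectangle (area 376.00 mm²); the cylinder at (9, 16): section is a regular 16-gon, circumradius r=3 (area = (16/2)·3.000²·sin(360°/16) = 27.55 mm²); Keeping only the common overlap: the r=3 cylinder at (9, 16) partially overlaps the 23.5×16 cube; clipping to the common part keeps 13.78 mm² — area = 13.78 mm²; the r=4 sphere at (8.5, 13.5) slices to a regular 16-gon of circumradius 2.478 (√(r²−h²) with h=3.14 from center) (area = (16/2)·2.478²·sin(360°/16) = 18.80 mm²); Subtracting the remaining from the first: starting from the result so far (13.78 mm²), the r=4 sphere at (8.5, 13.5) partially overlaps it — only the 9.59 mm² overlap (of its 18.80 mm²) is removed, clipping the outline — area = 4.19 mm²; (rotated 60° about Z; rotation is an isometry so areas/perimeters/island counts are preserved). So its area = 4.19 mm². Layer 3 (z = 0.96): the 23.5×16 cube contributes its full rectangle (area 376.00 mm²); the cylinder at (9, 16): section is a regular 16-gon, circumradius r=3 (area = (16/2)·3.000²·sin(360°/16) = 27.55 mm²); Keeping only the common overlap: the r=3 cylinder at (9, 16) partially overlaps the 23.5×16 cube; clipping to the common part keeps 13.78 mm² — area = 13.78 mm²; the sphere at (8.5, 13.5) does not reach this height (|z−center|=4.540 > r=4); After the difference (first − rest): none of the subtracted shapes is present at this height, so the result so far is unchanged — area = 13.78 mm²; (rotated 60° about Z; rotation is an isometry so areas/perimeters/island counts are preserved). So its area = 13.78 mm². Layer 3 is larger (13.78 vs 4.19 mm²).

layer 3 (z = 0.96 mm)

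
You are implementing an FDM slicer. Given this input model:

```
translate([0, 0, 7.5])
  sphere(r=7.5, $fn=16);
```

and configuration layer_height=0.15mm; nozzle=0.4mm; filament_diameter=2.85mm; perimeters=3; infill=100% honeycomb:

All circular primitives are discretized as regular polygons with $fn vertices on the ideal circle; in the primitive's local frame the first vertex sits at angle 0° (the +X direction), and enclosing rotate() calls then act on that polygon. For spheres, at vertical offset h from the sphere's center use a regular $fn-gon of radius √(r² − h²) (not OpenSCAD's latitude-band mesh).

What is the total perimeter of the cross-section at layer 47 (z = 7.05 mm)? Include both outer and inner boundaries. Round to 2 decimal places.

46.74 mm

At z = 7.05 mm: the r=7.5 sphere slices to a regular 16-gon of circumradius 7.486 (√(r²−h²) with h=0.45 from center) (perimeter = 2·16·7.486·sin(180°/16) = 46.74 mm). Overall, the cross-section is a single solid region. Total boundary length (outer) = 46.74 mm.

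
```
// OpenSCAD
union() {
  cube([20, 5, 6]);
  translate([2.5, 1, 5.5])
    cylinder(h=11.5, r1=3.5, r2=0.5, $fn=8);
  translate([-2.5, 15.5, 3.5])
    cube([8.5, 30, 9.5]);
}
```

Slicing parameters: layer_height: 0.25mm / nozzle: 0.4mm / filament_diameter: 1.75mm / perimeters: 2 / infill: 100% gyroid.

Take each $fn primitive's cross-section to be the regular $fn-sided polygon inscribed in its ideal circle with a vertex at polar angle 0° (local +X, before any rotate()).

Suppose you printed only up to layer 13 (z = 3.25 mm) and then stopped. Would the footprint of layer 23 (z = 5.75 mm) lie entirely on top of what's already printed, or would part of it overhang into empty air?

part overhangs

Compare the two slices. At z = 3.25: the 20×5 cube contributes its full rectangle (area 100.00 mm²); the cone at (2.5, 1) is not intersected at this z (z outside [5.5, 17]); the cube at (-2.5, 15.5) is not intersected at this z (z outside [3.5, 13]); Combining (union): only the 20×5 cube is present, so the union is just that shape — area = 100.00 mm². At z = 5.75: the cube is present — its section is the full 20×5 rectangle (area 100.00 mm²); the cone at (2.5, 1): at t=0.022 of its height the radius interpolates to r₁+(r₂−r₁)t = 3.435, giving a regular 8-gon of that circumradius (area = (8/2)·3.435²·sin(360°/8) = 33.37 mm²); the 8.5×30 cube at (-2.5, 15.5) contributes its full rectangle (area 255.00 mm²); Combining (union): the regions partially overlap — summed areas 388.37 mm² minus the doubly-counted overlap 21.36 mm² gives 367.01 mm² — area = 367.01 mm². Checking containment: at z = 5.75 the cross-section extends beyond the z = 3.25 cross-section by about 267.01 mm².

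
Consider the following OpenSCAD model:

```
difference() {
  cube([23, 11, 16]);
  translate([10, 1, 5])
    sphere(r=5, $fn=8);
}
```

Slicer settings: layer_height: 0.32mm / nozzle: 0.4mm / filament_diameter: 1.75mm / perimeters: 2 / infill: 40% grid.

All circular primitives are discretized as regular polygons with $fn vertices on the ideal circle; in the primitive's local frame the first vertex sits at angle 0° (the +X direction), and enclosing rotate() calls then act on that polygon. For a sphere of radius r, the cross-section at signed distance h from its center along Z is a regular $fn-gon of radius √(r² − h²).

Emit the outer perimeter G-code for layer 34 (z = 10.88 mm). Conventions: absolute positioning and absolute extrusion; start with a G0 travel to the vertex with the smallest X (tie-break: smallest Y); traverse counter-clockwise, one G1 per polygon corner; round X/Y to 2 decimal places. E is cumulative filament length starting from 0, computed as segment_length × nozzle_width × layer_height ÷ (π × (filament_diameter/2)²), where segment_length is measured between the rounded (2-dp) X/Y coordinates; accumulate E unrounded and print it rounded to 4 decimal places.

At z = 10.88 mm: the 23×11 cube contributes its full rectangle; the sphere at (10, 1) is not intersected at this z (|z−center|=5.880 > r=5); Subtracting the remaining from the first: none of the subtracted shapes is present at this height, so the 23×11 cube is unchanged — 1 connected region. The outline is a single polygon with 4 vertices. Extrusion per mm of travel: 0.4 × 0.32 / (π × 0.875²) = 0.053216. Accumulating E over each segment gives final E = 3.6187.

G0 X0.00 Y0.00 Z10.88
G1 X23.00 Y0.00 E1.2240
G1 X23.00 Y11.00 E1.8094
G1 X0.00 Y11.00 E3.0333
G1 X0.00 Y0.00 E3.6187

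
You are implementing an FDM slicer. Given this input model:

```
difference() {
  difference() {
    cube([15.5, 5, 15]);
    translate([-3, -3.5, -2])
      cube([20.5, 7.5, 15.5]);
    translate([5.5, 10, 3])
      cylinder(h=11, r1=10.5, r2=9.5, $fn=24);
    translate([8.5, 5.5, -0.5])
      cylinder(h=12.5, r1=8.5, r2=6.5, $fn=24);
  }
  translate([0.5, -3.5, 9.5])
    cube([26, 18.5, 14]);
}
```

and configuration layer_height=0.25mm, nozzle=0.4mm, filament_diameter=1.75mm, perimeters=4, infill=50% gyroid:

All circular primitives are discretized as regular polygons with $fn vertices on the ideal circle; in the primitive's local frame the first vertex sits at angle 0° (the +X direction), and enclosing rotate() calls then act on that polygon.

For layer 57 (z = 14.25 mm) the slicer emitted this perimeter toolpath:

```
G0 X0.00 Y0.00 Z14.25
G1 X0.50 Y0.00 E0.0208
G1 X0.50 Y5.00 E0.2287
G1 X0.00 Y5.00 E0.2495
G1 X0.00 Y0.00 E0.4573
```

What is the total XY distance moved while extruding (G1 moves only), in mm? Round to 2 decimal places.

Sum the Euclidean lengths of each G1 segment: total = 11.00 mm.

11.00 mm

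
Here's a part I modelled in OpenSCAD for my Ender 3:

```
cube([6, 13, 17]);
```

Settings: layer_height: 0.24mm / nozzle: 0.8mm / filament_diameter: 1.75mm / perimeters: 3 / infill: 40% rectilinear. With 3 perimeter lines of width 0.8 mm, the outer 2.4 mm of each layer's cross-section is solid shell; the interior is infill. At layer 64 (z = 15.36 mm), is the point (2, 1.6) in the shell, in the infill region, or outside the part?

At z = 15.36 mm: the cube (footprint 6×13) is included at this height. Overall, the cross-section is a single solid region. The nearest boundary edge runs (0.00, 0.00)→(6.00, 0.00); distance from the point to it = 1.60 mm. The point is inside the cross-section, 1.60 mm from the nearest boundary — within the 2.4 mm shell band (3 × 0.8).

shell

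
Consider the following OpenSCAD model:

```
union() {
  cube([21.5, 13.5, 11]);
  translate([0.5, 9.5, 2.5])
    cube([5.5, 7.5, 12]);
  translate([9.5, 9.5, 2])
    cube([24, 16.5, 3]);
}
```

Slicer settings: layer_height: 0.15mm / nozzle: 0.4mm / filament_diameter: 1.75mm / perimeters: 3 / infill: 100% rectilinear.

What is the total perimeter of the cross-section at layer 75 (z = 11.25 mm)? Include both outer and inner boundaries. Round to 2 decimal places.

At z = 11.25 mm: the cube does not reach this height (z outside [0, 11]); the cube at (0.5, 9.5) (footprint 5.5×7.5) is included at this height (perimeter 26.00 mm); the cube at (9.5, 9.5) is absent (z outside [2, 5]); Combining (union): only the 5.5×7.5 cube at (0.5, 9.5) is present, so the union is just that shape — boundary = 26.00 mm. Overall, the cross-section is a single solid region. Total boundary length (outer) = 26.00 mm.

26.00 mm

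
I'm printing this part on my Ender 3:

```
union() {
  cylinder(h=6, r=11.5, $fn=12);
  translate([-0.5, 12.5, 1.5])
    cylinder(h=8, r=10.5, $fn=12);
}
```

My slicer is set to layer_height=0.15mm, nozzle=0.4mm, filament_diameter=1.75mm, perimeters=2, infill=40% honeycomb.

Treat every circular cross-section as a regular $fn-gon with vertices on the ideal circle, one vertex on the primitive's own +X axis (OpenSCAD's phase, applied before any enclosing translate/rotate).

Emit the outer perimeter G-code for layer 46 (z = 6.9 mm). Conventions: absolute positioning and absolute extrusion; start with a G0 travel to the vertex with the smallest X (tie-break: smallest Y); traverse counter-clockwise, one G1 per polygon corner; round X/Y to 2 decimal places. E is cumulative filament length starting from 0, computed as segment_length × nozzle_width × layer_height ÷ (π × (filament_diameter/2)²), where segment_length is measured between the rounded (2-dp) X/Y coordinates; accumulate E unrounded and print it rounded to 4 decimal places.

At z = 6.9 mm: the cylinder is not intersected at this z (z outside [0, 6]); the r=10.5 cylinder at (-0.5, 12.5) contributes a regular 12-gon of circumradius 10.5; Taking the union: only the r=10.5 cylinder at (-0.5, 12.5) is present, so the union is just that shape — 1 connected region. The outline is a single polygon with 12 vertices. Extrusion per mm of travel: 0.4 × 0.15 / (π × 0.875²) = 0.024945. Accumulating E over each segment gives final E = 1.6267.

G0 X-11.00 Y12.50 Z6.90
G1 X-9.59 Y7.25 E0.1356
G1 X-5.75 Y3.41 E0.2711
G1 X-0.50 Y2.00 E0.4067
G1 X4.75 Y3.41 E0.5423
G1 X8.59 Y7.25 E0.6777
G1 X10.00 Y12.50 E0.8133
G1 X8.59 Y17.75 E0.9489
G1 X4.75 Y21.59 E1.0844
G1 X-0.50 Y23.00 E1.2200
G1 X-5.75 Y21.59 E1.3556
G1 X-9.59 Y17.75 E1.4911
G1 X-11.00 Y12.50 E1.6267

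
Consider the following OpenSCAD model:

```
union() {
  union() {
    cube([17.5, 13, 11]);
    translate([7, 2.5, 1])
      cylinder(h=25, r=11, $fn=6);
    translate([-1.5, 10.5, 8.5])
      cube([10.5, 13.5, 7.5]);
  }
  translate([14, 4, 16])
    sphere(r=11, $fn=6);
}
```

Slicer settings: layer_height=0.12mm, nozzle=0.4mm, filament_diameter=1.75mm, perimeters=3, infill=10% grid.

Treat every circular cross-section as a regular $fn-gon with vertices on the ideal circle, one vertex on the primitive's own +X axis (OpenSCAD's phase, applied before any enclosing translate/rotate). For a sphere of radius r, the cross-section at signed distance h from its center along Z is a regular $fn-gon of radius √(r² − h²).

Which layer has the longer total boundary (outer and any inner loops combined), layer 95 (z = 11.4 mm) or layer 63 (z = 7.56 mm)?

Layer 95 (z = 11.4): the cube is absent (z outside [0, 11]); the cylinder at (7, 2.5): section is a regular 6-gon, circumradius r=11 (perimeter = 2·6·11.000·sin(180°/6) = 66.00 mm); the 10.5×13.5 cube at (-1.5, 10.5) contributes its full rectangle (perimeter 48.00 mm); Combining (union): the regions partially overlap (shared area 12.12 mm²), so the edge portions inside another operand are dropped and the merged outline is re-measured after clipping — boundary = 94.83 mm; the sphere at (14, 4): section is a regular 6-gon, circumradius = √(r²−h²) = √(11²−4.6²) = 9.992 (perimeter = 2·6·9.992·sin(180°/6) = 59.95 mm); Merging all regions: the regions partially overlap (shared area 152.31 mm²), so the edge portions inside another operand are dropped and the merged outline is re-measured after clipping — boundary = 106.56 mm. So its perimeter = 106.56 mm. Layer 63 (z = 7.56): the cube (footprint 17.5×13) is included at this height (perimeter 61.00 mm); the cylinder at (7, 2.5): section is a regular 6-gon, circumradius r=11 (perimeter = 2·6·11.000·sin(180°/6) = 66.00 mm); the cube at (-1.5, 10.5) is not intersected at this z (z outside [8.5, 16]); Combining (union): the regions partially overlap (shared area 186.09 mm²), so the edge portions inside another operand are dropped and the merged outline is re-measured after clipping — boundary = 73.40 mm; the r=11 sphere at (14, 4) contributes a regular 6-gon of circumradius √(11²−8.44²) = 7.055 (perimeter = 2·6·7.055·sin(180°/6) = 42.33 mm); Combining (union): the regions partially overlap (shared area 104.57 mm²), so the edge portions inside another operand are dropped and the merged outline is re-measured after clipping — boundary = 75.96 mm. So its perimeter = 75.96 mm. Layer 95 is larger (106.56 vs 75.96 mm).

layer 95 (z = 11.4 mm)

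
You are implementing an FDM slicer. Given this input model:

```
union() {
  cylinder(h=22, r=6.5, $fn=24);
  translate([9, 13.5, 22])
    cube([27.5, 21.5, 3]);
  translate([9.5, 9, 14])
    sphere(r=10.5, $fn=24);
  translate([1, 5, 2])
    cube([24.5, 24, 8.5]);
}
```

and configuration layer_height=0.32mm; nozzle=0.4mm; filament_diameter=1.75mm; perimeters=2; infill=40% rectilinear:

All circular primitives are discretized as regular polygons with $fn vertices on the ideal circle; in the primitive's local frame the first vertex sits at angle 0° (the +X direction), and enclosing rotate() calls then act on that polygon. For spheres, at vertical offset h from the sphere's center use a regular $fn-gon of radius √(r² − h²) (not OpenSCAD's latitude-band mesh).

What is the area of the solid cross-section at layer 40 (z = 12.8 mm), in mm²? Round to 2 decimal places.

443.06 mm²

At z = 12.8 mm: the cylinder: section is a regular 24-gon, circumradius r=6.5 (area = (24/2)·6.500²·sin(360°/24) = 131.22 mm²); the cube at (9, 13.5) is not intersected at this z (z outside [22, 25]); the sphere at (9.5, 9): section is a regular 24-gon, circumradius = √(r²−h²) = √(10.5²−1.2²) = 10.431 (area = (24/2)·10.431²·sin(360°/24) = 337.95 mm²); the cube at (1, 5) does not reach this height (z outside [2, 10.5]); Merging all regions: the regions partially overlap — summed areas 469.17 mm² minus the doubly-counted overlap 26.11 mm² gives 443.06 mm² — area = 443.06 mm². Overall, the cross-section is a single solid region. Net area = 443.06 mm².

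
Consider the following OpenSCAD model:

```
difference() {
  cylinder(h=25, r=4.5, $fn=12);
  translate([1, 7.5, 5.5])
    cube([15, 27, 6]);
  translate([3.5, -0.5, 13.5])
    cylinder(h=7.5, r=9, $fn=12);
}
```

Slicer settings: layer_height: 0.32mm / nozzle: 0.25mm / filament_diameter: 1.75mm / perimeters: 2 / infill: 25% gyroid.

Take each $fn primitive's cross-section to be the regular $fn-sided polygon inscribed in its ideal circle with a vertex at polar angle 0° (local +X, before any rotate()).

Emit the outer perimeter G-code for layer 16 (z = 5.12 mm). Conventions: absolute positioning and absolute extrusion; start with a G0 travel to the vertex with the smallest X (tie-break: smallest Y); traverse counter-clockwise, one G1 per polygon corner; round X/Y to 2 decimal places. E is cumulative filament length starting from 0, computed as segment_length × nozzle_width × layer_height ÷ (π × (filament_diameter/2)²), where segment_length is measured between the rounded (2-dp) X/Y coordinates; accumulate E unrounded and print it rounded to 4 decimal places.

At z = 5.12 mm: the r=4.5 cylinder contributes a regular 12-gon of circumradius 4.5; the cube at (1, 7.5) does not reach this height (z outside [5.5, 11.5]); the cylinder at (3.5, -0.5) is not intersected at this z (z outside [13.5, 21]); Taking the first minus the rest: none of the subtracted shapes is present at this height, so the r=4.5 cylinder is unchanged — 1 connected region. The outline is a single polygon with 12 vertices. Extrusion per mm of travel: 0.25 × 0.32 / (π × 0.875²) = 0.033260. Accumulating E over each segment gives final E = 0.9300.

G0 X-4.50 Y0.00 Z5.12
G1 X-3.90 Y-2.25 E0.0775
G1 X-2.25 Y-3.90 E0.1551
G1 X0.00 Y-4.50 E0.2325
G1 X2.25 Y-3.90 E0.3100
G1 X3.90 Y-2.25 E0.3876
G1 X4.50 Y0.00 E0.4650
G1 X3.90 Y2.25 E0.5425
G1 X2.25 Y3.90 E0.6201
G1 X0.00 Y4.50 E0.6975
G1 X-2.25 Y3.90 E0.7750
G1 X-3.90 Y2.25 E0.8526
G1 X-4.50 Y0.00 E0.9300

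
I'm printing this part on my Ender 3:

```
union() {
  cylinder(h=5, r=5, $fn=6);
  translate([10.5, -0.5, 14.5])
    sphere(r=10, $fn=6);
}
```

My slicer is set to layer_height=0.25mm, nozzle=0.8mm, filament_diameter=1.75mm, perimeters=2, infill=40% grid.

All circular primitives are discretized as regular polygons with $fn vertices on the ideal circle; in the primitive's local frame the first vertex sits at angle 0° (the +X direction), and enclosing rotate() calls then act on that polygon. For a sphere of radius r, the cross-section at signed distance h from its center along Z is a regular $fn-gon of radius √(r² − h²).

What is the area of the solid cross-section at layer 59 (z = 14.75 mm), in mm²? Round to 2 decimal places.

At z = 14.75 mm: the cylinder is absent (z outside [0, 5]); the r=10 sphere at (10.5, -0.5) slices to a regular 6-gon of circumradius 9.997 (√(r²−h²) with h=0.25 from center) (area = (6/2)·9.997²·sin(360°/6) = 259.65 mm²); Combining (union): only the r=10 sphere at (10.5, -0.5) is present, so the union is just that shape — area = 259.65 mm². Overall, the cross-section is a single solid region. Net area = 259.65 mm².

259.65 mm²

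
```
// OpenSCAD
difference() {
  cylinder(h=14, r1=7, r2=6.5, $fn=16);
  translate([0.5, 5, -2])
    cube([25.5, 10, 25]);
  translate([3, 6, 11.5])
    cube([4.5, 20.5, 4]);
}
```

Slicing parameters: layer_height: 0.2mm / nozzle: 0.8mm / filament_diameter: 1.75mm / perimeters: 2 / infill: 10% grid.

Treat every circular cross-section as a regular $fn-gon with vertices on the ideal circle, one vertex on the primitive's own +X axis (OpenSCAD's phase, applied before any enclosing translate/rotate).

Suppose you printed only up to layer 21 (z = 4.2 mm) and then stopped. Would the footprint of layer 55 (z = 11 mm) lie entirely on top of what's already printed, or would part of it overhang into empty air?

entirely on top

Compare the two slices. At z = 4.2: the cone contributes a regular 16-gon of circumradius 6.850 (interpolated between r1=7 and r2=6.5 at t=0.300) (area = (16/2)·6.850²·sin(360°/16) = 143.65 mm²); the cube at (0.5, 5) is present — its section is the full 25.5×10 rectangle (area 255.00 mm²); the cube at (3, 6) does not reach this height (z outside [11.5, 15.5]); Taking the first minus the rest: starting from the cone (143.65 mm²), the 25.5×10 cube at (0.5, 5) partially overlaps it — only the 4.59 mm² overlap (of its 255.00 mm²) is removed, clipping the outline — area = 139.06 mm². At z = 11: the cone: at t=0.786 of its height the radius interpolates to r₁+(r₂−r₁)t = 6.607, giving a regular 16-gon of that circumradius (area = (16/2)·6.607²·sin(360°/16) = 133.65 mm²); the 25.5×10 cube at (0.5, 5) contributes its full rectangle (area 255.00 mm²); the cube at (3, 6) is absent (z outside [11.5, 15.5]); After the difference (first − rest): starting from the cone (133.65 mm²), the 25.5×10 cube at (0.5, 5) partially overlaps it — only the 3.56 mm² overlap (of its 255.00 mm²) is removed, clipping the outline — area = 130.08 mm². Checking containment: the cross-section at z = 11 is a subset of the cross-section at z = 4.2.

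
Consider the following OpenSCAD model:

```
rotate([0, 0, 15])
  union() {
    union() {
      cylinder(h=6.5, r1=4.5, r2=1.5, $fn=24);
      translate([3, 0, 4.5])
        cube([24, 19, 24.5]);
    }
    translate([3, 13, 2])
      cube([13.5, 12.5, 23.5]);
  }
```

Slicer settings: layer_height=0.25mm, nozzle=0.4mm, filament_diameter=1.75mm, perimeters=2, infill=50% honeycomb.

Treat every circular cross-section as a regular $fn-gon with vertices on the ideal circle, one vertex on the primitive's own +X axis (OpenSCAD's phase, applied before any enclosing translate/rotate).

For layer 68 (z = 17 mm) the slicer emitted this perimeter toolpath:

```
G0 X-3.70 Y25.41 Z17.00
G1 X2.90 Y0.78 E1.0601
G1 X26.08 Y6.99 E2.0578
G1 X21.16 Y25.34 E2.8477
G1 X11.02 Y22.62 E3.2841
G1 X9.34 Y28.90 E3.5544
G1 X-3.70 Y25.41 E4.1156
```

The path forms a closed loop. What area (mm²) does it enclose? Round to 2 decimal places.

Apply the shoelace formula to the sequence of (X, Y) vertices; enclosed area = 543.59 mm².

543.59 mm²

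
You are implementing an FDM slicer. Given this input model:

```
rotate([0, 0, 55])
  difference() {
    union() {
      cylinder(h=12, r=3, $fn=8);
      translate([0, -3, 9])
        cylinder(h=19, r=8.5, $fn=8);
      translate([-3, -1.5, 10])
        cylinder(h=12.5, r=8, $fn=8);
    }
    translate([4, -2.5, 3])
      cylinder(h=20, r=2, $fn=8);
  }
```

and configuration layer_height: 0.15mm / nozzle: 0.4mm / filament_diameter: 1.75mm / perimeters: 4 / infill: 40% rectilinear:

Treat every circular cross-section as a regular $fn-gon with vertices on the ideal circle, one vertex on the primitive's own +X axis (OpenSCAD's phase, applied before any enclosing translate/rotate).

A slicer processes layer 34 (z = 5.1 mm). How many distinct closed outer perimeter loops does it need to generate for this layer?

At z = 5.1 mm: the r=3 cylinder contributes a regular 8-gon of circumradius 3; the cylinder at (0, -3) is absent (z outside [9, 28]); the cylinder at (-3, -1.5) is absent (z outside [10, 22.5]); Taking the union: only the r=3 cylinder is present, so the union is just that shape — 1 connected region; the r=2 cylinder at (4, -2.5) gives a regular 8-gon of circumradius 2 (constant along its height); After the difference (first − rest): starting from the result so far, the r=2 cylinder at (4, -2.5) misses the remaining region (no effect) — 1 connected region; (rotated 55° about Z; rotation is an isometry so areas/perimeters/island counts are preserved). The result has 1 disconnected region.

1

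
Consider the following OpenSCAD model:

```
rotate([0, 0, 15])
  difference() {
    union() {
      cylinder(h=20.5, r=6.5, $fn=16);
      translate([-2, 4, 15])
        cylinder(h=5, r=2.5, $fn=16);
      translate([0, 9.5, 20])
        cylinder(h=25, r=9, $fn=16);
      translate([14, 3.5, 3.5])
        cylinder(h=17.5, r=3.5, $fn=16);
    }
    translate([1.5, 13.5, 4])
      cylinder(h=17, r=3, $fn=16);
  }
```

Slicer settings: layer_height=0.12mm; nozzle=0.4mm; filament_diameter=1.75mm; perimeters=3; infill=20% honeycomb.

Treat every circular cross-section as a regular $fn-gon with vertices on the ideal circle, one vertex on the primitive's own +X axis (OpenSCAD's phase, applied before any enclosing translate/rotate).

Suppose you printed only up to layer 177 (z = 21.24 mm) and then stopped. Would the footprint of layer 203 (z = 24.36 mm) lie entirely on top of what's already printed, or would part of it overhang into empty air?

Compare the two slices. At z = 21.24: the cylinder is not intersected at this z (z outside [0, 20.5]); the cylinder at (-2, 4) is absent (z outside [15, 20]); the r=9 cylinder at (0, 9.5) gives a regular 16-gon of circumradius 9 (constant along its height) (area = (16/2)·9.000²·sin(360°/16) = 247.98 mm²); the cylinder at (14, 3.5) is absent (z outside [3.5, 21]); Combining (union): only the r=9 cylinder at (0, 9.5) is present, so the union is just that shape — area = 247.98 mm²; the cylinder at (1.5, 13.5) does not reach this height (z outside [4, 21]); Subtracting the remaining from the first: none of the subtracted shapes is present at this height, so that combined region is unchanged — area = 247.98 mm²; (whole slice rotated 15° about Z — lengths, areas and connectivity unchanged). At z = 24.36: the cylinder is not intersected at this z (z outside [0, 20.5]); the cylinder at (-2, 4) is absent (z outside [15, 20]); the r=9 cylinder at (0, 9.5) gives a regular 16-gon of circumradius 9 (constant along its height) (area = (16/2)·9.000²·sin(360°/16) = 247.98 mm²); the cylinder at (14, 3.5) is absent (z outside [3.5, 21]); Merging all regions: only the r=9 cylinder at (0, 9.5) is present, so the union is just that shape — area = 247.98 mm²; the cylinder at (1.5, 13.5) is absent (z outside [4, 21]); Subtracting the remaining from the first: none of the subtracted shapes is present at this height, so that combined region is unchanged — area = 247.98 mm²; (rotated 15° about Z; rotation is an isometry so areas/perimeters/island counts are preserved). Checking containment: the cross-section at z = 24.36 is a subset of the cross-section at z = 21.24.

entirely on top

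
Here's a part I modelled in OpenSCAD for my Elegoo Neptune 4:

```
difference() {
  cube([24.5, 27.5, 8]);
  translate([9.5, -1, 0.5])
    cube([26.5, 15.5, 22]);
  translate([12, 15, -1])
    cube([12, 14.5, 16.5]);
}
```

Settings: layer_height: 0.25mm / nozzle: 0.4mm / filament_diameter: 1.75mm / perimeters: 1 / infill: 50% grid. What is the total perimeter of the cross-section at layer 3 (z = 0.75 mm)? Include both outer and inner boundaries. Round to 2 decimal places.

129.00 mm

At z = 0.75 mm: the cube (footprint 24.5×27.5) is included at this height (perimeter 104.00 mm); the cube at (9.5, -1) is present — its section is the full 26.5×15.5 rectangle (perimeter 84.00 mm); the cube at (12, 15) is present — its section is the full 12×14.5 rectangle (perimeter 53.00 mm); After the difference (first − rest): starting from the 24.5×27.5 cube, the 26.5×15.5 cube at (9.5, -1) partially overlaps it — only the 217.50 mm² overlap (of its 410.75 mm²) is removed, clipping the outline; the 12×14.5 cube at (12, 15) partially overlaps it — only the 150.00 mm² overlap (of its 174.00 mm²) is removed, clipping the outline — boundary = 129.00 mm. Overall, the cross-section is a single solid region. Total boundary length (outer) = 129.00 mm.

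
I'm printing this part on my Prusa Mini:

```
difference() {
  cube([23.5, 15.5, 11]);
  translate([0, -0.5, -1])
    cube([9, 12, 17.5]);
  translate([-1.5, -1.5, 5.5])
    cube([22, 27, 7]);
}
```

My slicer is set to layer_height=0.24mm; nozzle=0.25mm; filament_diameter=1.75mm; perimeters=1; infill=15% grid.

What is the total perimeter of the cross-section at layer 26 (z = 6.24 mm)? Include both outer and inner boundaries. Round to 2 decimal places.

37.00 mm

At z = 6.24 mm: the cube (footprint 23.5×15.5) is included at this height (perimeter 78.00 mm); the cube at (0, -0.5) (footprint 9×12) is included at this height (perimeter 42.00 mm); the cube at (-1.5, -1.5) is present — its section is the full 22×27 rectangle (perimeter 98.00 mm); Subtracting the remaining from the first: starting from the 23.5×15.5 cube, the 9×12 cube at (0, -0.5) partially overlaps it — only the 103.50 mm² overlap (of its 108.00 mm²) is removed, clipping the outline; the 22×27 cube at (-1.5, -1.5) partially overlaps it — only the 214.25 mm² overlap (of its 594.00 mm²) is removed, clipping the outline — boundary = 37.00 mm. Overall, the cross-section is a single solid region. Total boundary length (outer) = 37.00 mm.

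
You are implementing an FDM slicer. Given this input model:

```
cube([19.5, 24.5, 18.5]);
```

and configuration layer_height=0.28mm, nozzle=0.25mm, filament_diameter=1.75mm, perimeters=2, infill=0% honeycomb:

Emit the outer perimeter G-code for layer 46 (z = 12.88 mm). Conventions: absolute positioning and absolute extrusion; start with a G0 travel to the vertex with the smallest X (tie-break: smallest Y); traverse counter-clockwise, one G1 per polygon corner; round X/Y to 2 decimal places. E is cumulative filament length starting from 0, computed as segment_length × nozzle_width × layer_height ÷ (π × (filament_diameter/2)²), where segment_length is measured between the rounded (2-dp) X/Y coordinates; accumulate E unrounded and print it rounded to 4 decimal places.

At z = 12.88 mm: the 19.5×24.5 cube contributes its full rectangle. The outline is a single polygon with 4 vertices. Extrusion per mm of travel: 0.25 × 0.28 / (π × 0.875²) = 0.029103. Accumulating E over each segment gives final E = 2.5610.

G0 X0.00 Y0.00 Z12.88
G1 X19.50 Y0.00 E0.5675
G1 X19.50 Y24.50 E1.2805
G1 X0.00 Y24.50 E1.8480
G1 X0.00 Y0.00 E2.5610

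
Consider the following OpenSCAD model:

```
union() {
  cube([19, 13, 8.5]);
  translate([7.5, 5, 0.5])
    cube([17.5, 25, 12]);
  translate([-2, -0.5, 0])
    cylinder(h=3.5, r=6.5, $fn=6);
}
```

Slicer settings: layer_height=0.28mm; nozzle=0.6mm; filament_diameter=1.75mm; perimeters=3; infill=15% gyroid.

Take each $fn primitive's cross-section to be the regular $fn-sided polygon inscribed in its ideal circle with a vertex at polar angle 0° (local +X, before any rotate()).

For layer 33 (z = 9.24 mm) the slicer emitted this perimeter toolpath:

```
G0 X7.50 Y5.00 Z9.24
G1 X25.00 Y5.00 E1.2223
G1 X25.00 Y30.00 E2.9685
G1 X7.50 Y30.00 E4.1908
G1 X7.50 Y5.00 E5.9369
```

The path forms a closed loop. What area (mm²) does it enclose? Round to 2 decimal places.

437.50 mm²

Apply the shoelace formula to the sequence of (X, Y) vertices; enclosed area = 437.50 mm².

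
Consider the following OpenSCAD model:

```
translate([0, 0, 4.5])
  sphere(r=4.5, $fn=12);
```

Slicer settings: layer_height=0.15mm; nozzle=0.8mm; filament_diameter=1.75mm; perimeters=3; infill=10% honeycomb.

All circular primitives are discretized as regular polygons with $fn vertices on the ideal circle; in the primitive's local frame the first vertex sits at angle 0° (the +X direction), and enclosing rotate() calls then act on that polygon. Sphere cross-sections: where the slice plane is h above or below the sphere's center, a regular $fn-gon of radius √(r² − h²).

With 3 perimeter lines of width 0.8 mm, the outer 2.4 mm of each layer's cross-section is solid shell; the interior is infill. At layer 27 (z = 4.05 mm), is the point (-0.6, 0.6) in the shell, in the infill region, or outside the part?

At z = 4.05 mm: the r=4.5 sphere contributes a regular 12-gon of circumradius √(4.5²−0.45²) = 4.477. Overall, the cross-section is a single solid region. The nearest boundary edge runs (-2.24, 3.88)→(-3.88, 2.24); distance from the point to it = 3.48 mm. The point is inside the cross-section and 3.48 mm from the nearest boundary — more than the 2.4 mm shell width (3 × 0.8), so it's in the infill interior.

infill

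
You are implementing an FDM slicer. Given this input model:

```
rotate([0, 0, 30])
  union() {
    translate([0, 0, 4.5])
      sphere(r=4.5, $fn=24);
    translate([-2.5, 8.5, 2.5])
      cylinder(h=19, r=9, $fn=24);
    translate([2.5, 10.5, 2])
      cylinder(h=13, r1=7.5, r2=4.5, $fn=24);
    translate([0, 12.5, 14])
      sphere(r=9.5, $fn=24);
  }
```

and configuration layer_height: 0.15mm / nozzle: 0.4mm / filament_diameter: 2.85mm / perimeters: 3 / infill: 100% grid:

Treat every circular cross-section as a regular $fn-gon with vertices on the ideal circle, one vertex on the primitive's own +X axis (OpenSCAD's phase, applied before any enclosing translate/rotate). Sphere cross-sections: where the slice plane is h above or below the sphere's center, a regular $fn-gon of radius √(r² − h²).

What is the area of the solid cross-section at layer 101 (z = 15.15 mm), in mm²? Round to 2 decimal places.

At z = 15.15 mm: the sphere is not intersected at this z (|z−center|=10.650 > r=4.5); the r=9 cylinder at (-2.5, 8.5) contributes a regular 24-gon of circumradius 9 (area = (24/2)·9.000²·sin(360°/24) = 251.57 mm²); the cone at (2.5, 10.5) is not intersected at this z (z outside [2, 15]); the sphere at (0, 12.5): section is a regular 24-gon, circumradius = √(r²−h²) = √(9.5²−1.15²) = 9.430 (area = (24/2)·9.430²·sin(360°/24) = 276.19 mm²); Combining (union): the regions partially overlap — summed areas 527.77 mm² minus the doubly-counted overlap 178.04 mm² gives 349.73 mm² — area = 349.73 mm²; (whole slice rotated 30° about Z — lengths, areas and connectivity unchanged). Overall, the cross-section is a single solid region. Net area = 349.73 mm².

349.73 mm²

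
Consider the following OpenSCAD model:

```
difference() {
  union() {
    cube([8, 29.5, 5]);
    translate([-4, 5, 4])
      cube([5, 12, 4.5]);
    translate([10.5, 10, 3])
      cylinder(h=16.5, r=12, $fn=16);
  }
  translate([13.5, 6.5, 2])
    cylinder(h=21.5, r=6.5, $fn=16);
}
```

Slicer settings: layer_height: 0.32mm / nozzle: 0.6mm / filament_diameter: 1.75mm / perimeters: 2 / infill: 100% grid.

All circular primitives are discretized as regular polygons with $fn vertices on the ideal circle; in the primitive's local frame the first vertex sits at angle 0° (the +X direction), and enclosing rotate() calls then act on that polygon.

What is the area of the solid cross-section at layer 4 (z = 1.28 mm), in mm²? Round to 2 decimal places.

At z = 1.28 mm: the 8×29.5 cube contributes its full rectangle (area 236.00 mm²); the cube at (-4, 5) is absent (z outside [4, 8.5]); the cylinder at (10.5, 10) is not intersected at this z (z outside [3, 19.5]); Merging all regions: only the 8×29.5 cube is present, so the union is just that shape — area = 236.00 mm²; the cylinder at (13.5, 6.5) does not reach this height (z outside [2, 23.5]); After the difference (first − rest): none of the subtracted shapes is present at this height, so that combined region is unchanged — area = 236.00 mm². Overall, the cross-section is a single solid region. Net area = 236.00 mm².

236.00 mm²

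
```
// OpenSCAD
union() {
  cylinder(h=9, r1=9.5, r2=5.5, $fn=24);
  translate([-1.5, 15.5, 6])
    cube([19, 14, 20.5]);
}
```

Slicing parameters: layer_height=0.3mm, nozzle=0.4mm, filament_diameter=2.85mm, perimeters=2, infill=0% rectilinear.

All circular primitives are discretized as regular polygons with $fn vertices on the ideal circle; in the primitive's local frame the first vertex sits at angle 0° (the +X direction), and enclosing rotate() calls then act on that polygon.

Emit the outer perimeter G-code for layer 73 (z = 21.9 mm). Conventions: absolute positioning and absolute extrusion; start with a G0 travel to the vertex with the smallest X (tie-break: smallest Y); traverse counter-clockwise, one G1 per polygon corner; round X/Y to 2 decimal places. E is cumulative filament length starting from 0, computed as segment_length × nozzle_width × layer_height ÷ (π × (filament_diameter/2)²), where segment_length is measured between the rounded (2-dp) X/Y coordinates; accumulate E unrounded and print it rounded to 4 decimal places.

G0 X-1.50 Y15.50 Z21.90
G1 X17.50 Y15.50 E0.3574
G1 X17.50 Y29.50 E0.6207
G1 X-1.50 Y29.50 E0.9781
G1 X-1.50 Y15.50 E1.2415

At z = 21.9 mm: the cone is absent (z outside [0, 9]); the cube at (-1.5, 15.5) (footprint 19×14) is included at this height; Taking the union: only the 19×14 cube at (-1.5, 15.5) is present, so the union is just that shape — 1 connected region. The outline is a single polygon with 4 vertices. Extrusion per mm of travel: 0.4 × 0.3 / (π × 1.425²) = 0.018811. Accumulating E over each segment gives final E = 1.2415.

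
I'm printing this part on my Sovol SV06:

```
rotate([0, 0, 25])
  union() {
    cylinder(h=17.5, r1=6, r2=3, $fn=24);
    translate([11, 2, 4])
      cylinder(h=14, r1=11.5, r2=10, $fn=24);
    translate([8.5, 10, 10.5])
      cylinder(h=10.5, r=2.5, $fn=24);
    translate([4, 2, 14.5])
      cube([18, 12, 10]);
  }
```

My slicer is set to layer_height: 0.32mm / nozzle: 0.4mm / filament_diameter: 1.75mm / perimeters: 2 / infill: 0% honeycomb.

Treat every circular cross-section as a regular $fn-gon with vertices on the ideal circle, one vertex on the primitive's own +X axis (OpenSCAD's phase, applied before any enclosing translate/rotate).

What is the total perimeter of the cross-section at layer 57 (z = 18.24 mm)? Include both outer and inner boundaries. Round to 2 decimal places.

60.00 mm

At z = 18.24 mm: the cone does not reach this height (z outside [0, 17.5]); the cone at (11, 2) is not intersected at this z (z outside [4, 18]); the r=2.5 cylinder at (8.5, 10) gives a regular 24-gon of circumradius 2.5 (constant along its height) (perimeter = 2·24·2.500·sin(180°/24) = 15.66 mm); the cube at (4, 2) (footprint 18×12) is included at this height (perimeter 60.00 mm); Combining (union): the r=2.5 cylinder at (8.5, 10) lies entirely inside the 18×12 cube at (4, 2), so the union is just the 18×12 cube at (4, 2) — boundary = 60.00 mm; (rotated 25° about Z; rotation is an isometry so areas/perimeters/island counts are preserved). Overall, the cross-section is a single solid region. Total boundary length (outer) = 60.00 mm.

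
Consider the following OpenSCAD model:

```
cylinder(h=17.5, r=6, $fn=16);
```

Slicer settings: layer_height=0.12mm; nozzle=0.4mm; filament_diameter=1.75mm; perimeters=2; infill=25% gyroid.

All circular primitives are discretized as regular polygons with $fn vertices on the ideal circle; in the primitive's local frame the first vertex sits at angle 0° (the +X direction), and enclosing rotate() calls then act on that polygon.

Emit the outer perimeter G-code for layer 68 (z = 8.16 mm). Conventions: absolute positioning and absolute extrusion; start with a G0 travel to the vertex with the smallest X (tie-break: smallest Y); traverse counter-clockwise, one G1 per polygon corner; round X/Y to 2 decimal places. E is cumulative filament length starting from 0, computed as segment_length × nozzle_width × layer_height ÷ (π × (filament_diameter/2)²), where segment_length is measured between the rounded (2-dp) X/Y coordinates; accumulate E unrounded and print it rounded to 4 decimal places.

G0 X-6.00 Y0.00 Z8.16
G1 X-5.54 Y-2.30 E0.0468
G1 X-4.24 Y-4.24 E0.0934
G1 X-2.30 Y-5.54 E0.1400
G1 X0.00 Y-6.00 E0.1868
G1 X2.30 Y-5.54 E0.2336
G1 X4.24 Y-4.24 E0.2802
G1 X5.54 Y-2.30 E0.3268
G1 X6.00 Y0.00 E0.3736
G1 X5.54 Y2.30 E0.4205
G1 X4.24 Y4.24 E0.4671
G1 X2.30 Y5.54 E0.5137
G1 X0.00 Y6.00 E0.5605
G1 X-2.30 Y5.54 E0.6073
G1 X-4.24 Y4.24 E0.6539
G1 X-5.54 Y2.30 E0.7005
G1 X-6.00 Y0.00 E0.7473

At z = 8.16 mm: the r=6 cylinder gives a regular 16-gon of circumradius 6 (constant along its height). The outline is a single polygon with 16 vertices. Extrusion per mm of travel: 0.4 × 0.12 / (π × 0.875²) = 0.019956. Accumulating E over each segment gives final E = 0.7473.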